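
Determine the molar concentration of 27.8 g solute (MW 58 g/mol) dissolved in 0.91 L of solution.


C = (mass / MW) / volume
C = (27.8 / 58) / 0.91
C = 0.5267 M

0.5267 M


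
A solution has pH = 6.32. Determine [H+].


[H+] = 10^(-pH)
[H+] = 10^(-6.32)
[H+] = 4.786e-07 M

4.786e-07 M


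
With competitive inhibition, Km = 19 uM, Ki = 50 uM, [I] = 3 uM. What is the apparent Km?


Km_app = Km * (1 + [I]/Ki)
Km_app = 19 * (1 + 3/50)
Km_app = 20.14 uM

20.14 uM


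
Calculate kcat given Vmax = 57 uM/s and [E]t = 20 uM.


kcat = Vmax / [E]t
kcat = 57 / 20
kcat = 2.85 s^-1

2.85 s^-1


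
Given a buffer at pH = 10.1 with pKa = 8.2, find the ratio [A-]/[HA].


[A-]/[HA] = 10^(pH - pKa)
= 10^(10.1 - 8.2)
= 79.4328

79.4328


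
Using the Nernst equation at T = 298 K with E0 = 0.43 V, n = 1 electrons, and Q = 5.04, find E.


E = E0 - (RT/nF) * ln(Q)
E = 0.43 - (8.314 * 298 / (1 * 96485)) * ln(5.04)
E = 0.3885 V

0.3885 V


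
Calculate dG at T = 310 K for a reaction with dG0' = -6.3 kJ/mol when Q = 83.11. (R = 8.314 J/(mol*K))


dG = dG0' + RT * ln(Q) / 1000
dG = -6.3 + 8.314 * 310 * ln(83.11) / 1000
dG = 5.0923 kJ/mol

5.0923 kJ/mol


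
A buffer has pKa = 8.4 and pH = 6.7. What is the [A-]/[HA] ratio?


[A-]/[HA] = 10^(pH - pKa)
= 10^(6.7 - 8.4)
= 0.02

0.02


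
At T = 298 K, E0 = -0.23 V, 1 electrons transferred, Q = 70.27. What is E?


E = E0 - (RT/nF) * ln(Q)
E = -0.23 - (8.314 * 298 / (1 * 96485)) * ln(70.27)
E = -0.3392 V

-0.3392 V


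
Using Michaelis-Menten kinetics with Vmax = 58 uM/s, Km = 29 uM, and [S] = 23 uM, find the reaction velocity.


v = Vmax * [S] / (Km + [S])
v = 58 * 23 / (29 + 23)
v = 25.6538 uM/s

25.6538 uM/s


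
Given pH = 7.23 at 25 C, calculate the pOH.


pOH = 14 - pH
pOH = 14 - 7.23
pOH = 6.77

6.77


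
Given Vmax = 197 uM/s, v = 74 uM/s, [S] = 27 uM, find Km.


Km = [S] * (Vmax - v) / v
Km = 27 * (197 - 74) / 74
Km = 44.8784 uM

44.8784 uM


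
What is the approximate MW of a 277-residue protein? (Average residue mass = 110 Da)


MW = n_residues * 110 Da
MW = 277 * 110
MW = 30470 Da

30470 Da


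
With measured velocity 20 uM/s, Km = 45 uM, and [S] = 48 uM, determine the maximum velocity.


Vmax = v * (Km + [S]) / [S]
Vmax = 20 * (45 + 48) / 48
Vmax = 38.75 uM/s

38.75 uM/s


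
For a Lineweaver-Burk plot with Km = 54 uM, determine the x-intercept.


x-intercept = -1/Km
= -1/54
= -0.0185 1/uM

-0.0185 1/uM


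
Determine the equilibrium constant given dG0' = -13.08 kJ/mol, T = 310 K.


Keq = exp(-dG0 * 1000 / (R * T))
Keq = exp(-(-13.08) * 1000 / (8.314 * 310))
Keq = 159.9722

159.9722


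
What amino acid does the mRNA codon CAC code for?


Standard genetic code lookup.
Codon CAC -> His

His


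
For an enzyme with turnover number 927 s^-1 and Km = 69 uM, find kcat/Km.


Catalytic efficiency = kcat / Km
= 927 / 69
= 13.4348 uM^-1*s^-1

13.4348 uM^-1*s^-1


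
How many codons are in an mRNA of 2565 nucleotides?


codons = nucleotides / 3
codons = 2565 / 3 = 855

855


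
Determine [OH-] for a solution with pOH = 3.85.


[OH-] = 10^(-pOH)
[OH-] = 10^(-3.85)
[OH-] = 1.413e-04 M

1.413e-04 M


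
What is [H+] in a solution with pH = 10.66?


[H+] = 10^(-pH)
[H+] = 10^(-10.66)
[H+] = 2.188e-11 M

2.188e-11 M


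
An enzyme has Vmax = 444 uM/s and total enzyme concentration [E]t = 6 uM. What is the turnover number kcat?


kcat = Vmax / [E]t
kcat = 444 / 6
kcat = 74.0 s^-1

74.0 s^-1


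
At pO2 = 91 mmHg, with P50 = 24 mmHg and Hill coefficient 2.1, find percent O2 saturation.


Y = pO2^n / (P50^n + pO2^n)
Y = 91^2.1 / (24^2.1 + 91^2.1)
Y = 94.26%

94.26%


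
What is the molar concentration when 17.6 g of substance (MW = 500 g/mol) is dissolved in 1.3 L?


C = (mass / MW) / volume
C = (17.6 / 500) / 1.3
C = 0.0271 M

0.0271 M


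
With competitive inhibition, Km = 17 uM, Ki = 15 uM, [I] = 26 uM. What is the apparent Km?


Km_app = Km * (1 + [I]/Ki)
Km_app = 17 * (1 + 26/15)
Km_app = 46.4667 uM

46.4667 uM


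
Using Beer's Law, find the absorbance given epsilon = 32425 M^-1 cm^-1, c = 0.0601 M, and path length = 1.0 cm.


A = epsilon * c * l
A = 32425 * 0.0601 * 1.0
A = 1948.7425

1948.7425


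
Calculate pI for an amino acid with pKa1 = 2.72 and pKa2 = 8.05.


pI = (pKa1 + pKa2) / 2
pI = (2.72 + 8.05) / 2
pI = 5.385

5.385


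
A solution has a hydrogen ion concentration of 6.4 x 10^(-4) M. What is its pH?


pH = -log10([H+])
pH = -log10(6.4 x 10^(-4))
pH = 3.1938

3.1938


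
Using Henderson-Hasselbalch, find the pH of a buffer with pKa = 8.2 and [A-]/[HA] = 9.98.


pH = pKa + log10([A-]/[HA])
pH = 8.2 + log10(9.98)
pH = 9.1991

9.1991


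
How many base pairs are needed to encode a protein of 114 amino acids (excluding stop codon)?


Each amino acid = 1 codon = 3 bp
bp = 114 * 3 = 342 bp

342 bp


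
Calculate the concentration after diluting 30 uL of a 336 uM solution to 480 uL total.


C2 = C1 * V1 / V2
C2 = 336 * 30 / 480
C2 = 21.0 uM

21.0 uM


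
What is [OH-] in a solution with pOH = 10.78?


[OH-] = 10^(-pOH)
[OH-] = 10^(-10.78)
[OH-] = 1.660e-11 M

1.660e-11 M


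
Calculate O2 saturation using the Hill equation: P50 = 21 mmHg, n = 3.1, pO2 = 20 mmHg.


Y = pO2^n / (P50^n + pO2^n)
Y = 20^3.1 / (21^3.1 + 20^3.1)
Y = 46.23%

46.23%


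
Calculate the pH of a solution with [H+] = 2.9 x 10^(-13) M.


pH = -log10([H+])
pH = -log10(2.9 x 10^(-13))
pH = 12.5376

12.5376


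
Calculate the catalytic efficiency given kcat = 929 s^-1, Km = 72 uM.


Catalytic efficiency = kcat / Km
= 929 / 72
= 12.9028 uM^-1*s^-1

12.9028 uM^-1*s^-1


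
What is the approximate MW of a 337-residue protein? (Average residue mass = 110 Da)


MW = n_residues * 110 Da
MW = 337 * 110
MW = 37070 Da

37070 Da


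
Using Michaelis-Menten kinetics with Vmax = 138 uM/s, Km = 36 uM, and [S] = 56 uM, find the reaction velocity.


v = Vmax * [S] / (Km + [S])
v = 138 * 56 / (36 + 56)
v = 84.0 uM/s

84.0 uM/s


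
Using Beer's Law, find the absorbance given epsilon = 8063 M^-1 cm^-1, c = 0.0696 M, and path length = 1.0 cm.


A = epsilon * c * l
A = 8063 * 0.0696 * 1.0
A = 561.1848

561.1848


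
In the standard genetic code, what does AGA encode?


Standard genetic code lookup.
Codon AGA -> Arg

Arg


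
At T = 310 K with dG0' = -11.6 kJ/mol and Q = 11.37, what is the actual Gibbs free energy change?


dG = dG0' + RT * ln(Q) / 1000
dG = -11.6 + 8.314 * 310 * ln(11.37) / 1000
dG = -5.3345 kJ/mol

-5.3345 kJ/mol


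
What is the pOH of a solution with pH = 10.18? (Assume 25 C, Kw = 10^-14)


pOH = 14 - pH
pOH = 14 - 10.18
pOH = 3.82

3.82


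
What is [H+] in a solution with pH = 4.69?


[H+] = 10^(-pH)
[H+] = 10^(-4.69)
[H+] = 2.042e-05 M

2.042e-05 M


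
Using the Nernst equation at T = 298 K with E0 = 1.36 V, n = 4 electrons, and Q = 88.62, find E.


E = E0 - (RT/nF) * ln(Q)
E = 1.36 - (8.314 * 298 / (4 * 96485)) * ln(88.62)
E = 1.3312 V

1.3312 V


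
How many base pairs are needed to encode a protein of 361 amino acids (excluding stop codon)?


Each amino acid = 1 codon = 3 bp
bp = 361 * 3 = 1083 bp

1083 bp


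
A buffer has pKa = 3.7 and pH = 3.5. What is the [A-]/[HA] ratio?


[A-]/[HA] = 10^(pH - pKa)
= 10^(3.5 - 3.7)
= 0.631

0.631


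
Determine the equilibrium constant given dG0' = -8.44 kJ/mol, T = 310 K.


Keq = exp(-dG0 * 1000 / (R * T))
Keq = exp(-(-8.44) * 1000 / (8.314 * 310))
Keq = 26.4351

26.4351


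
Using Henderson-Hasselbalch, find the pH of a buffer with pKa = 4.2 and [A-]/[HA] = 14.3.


pH = pKa + log10([A-]/[HA])
pH = 4.2 + log10(14.3)
pH = 5.3553

5.3553


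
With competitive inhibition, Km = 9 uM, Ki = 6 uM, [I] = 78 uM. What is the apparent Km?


Km_app = Km * (1 + [I]/Ki)
Km_app = 9 * (1 + 78/6)
Km_app = 126.0 uM

126.0 uM


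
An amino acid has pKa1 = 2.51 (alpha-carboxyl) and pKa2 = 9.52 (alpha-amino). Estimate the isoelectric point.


pI = (pKa1 + pKa2) / 2
pI = (2.51 + 9.52) / 2
pI = 6.015

6.015


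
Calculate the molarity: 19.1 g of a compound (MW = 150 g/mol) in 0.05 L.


C = (mass / MW) / volume
C = (19.1 / 150) / 0.05
C = 2.5467 M

2.5467 M


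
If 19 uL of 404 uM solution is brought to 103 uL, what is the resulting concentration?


C2 = C1 * V1 / V2
C2 = 404 * 19 / 103
C2 = 74.5243 uM

74.5243 uM


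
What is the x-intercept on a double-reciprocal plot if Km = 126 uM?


x-intercept = -1/Km
= -1/126
= -0.0079 1/uM

-0.0079 1/uM


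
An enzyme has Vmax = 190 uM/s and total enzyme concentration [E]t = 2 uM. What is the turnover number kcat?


kcat = Vmax / [E]t
kcat = 190 / 2
kcat = 95.0 s^-1

95.0 s^-1


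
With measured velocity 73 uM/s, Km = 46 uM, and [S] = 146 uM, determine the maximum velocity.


Vmax = v * (Km + [S]) / [S]
Vmax = 73 * (46 + 146) / 146
Vmax = 96.0 uM/s

96.0 uM/s


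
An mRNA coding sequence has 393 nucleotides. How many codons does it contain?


codons = nucleotides / 3
codons = 393 / 3 = 131

131


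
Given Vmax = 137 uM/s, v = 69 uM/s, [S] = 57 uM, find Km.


Km = [S] * (Vmax - v) / v
Km = 57 * (137 - 69) / 69
Km = 56.1739 uM

56.1739 uM


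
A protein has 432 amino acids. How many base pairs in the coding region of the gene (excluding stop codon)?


Each amino acid = 1 codon = 3 bp
bp = 432 * 3 = 1296 bp

1296 bp


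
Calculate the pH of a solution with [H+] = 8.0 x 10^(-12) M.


pH = -log10([H+])
pH = -log10(8.0 x 10^(-12))
pH = 11.0969

11.0969


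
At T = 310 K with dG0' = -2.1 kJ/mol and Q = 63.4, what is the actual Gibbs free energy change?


dG = dG0' + RT * ln(Q) / 1000
dG = -2.1 + 8.314 * 310 * ln(63.4) / 1000
dG = 8.5946 kJ/mol

8.5946 kJ/mol


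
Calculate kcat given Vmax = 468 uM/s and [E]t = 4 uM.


kcat = Vmax / [E]t
kcat = 468 / 4
kcat = 117.0 s^-1

117.0 s^-1


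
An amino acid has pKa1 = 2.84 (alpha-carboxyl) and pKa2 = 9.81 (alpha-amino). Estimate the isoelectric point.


pI = (pKa1 + pKa2) / 2
pI = (2.84 + 9.81) / 2
pI = 6.325

6.325


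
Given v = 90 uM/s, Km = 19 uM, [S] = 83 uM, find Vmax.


Vmax = v * (Km + [S]) / [S]
Vmax = 90 * (19 + 83) / 83
Vmax = 110.6024 uM/s

110.6024 uM/s


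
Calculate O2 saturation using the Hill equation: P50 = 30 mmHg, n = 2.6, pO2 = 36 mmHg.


Y = pO2^n / (P50^n + pO2^n)
Y = 36^2.6 / (30^2.6 + 36^2.6)
Y = 61.63%

61.63%


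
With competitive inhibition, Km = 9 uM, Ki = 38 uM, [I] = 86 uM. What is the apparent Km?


Km_app = Km * (1 + [I]/Ki)
Km_app = 9 * (1 + 86/38)
Km_app = 29.3684 uM

29.3684 uM


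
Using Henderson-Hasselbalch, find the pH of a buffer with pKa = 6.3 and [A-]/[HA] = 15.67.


pH = pKa + log10([A-]/[HA])
pH = 6.3 + log10(15.67)
pH = 7.4951

7.4951


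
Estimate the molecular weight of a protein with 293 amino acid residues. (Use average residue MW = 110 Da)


MW = n_residues * 110 Da
MW = 293 * 110
MW = 32230 Da

32230 Da


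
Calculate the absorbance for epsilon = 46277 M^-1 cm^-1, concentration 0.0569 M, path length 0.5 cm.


A = epsilon * c * l
A = 46277 * 0.0569 * 0.5
A = 1316.5806

1316.5806


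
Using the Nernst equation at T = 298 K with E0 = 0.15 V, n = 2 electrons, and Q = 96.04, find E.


E = E0 - (RT/nF) * ln(Q)
E = 0.15 - (8.314 * 298 / (2 * 96485)) * ln(96.04)
E = 0.0914 V

0.0914 V


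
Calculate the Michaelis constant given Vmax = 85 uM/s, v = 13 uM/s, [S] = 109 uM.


Km = [S] * (Vmax - v) / v
Km = 109 * (85 - 13) / 13
Km = 603.6923 uM

603.6923 uM


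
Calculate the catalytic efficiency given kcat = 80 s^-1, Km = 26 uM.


Catalytic efficiency = kcat / Km
= 80 / 26
= 3.0769 uM^-1*s^-1

3.0769 uM^-1*s^-1


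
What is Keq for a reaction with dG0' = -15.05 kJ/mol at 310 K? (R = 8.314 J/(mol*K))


Keq = exp(-dG0 * 1000 / (R * T))
Keq = exp(-(-15.05) * 1000 / (8.314 * 310))
Keq = 343.5572

343.5572


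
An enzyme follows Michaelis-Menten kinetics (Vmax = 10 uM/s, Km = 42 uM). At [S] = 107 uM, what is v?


v = Vmax * [S] / (Km + [S])
v = 10 * 107 / (42 + 107)
v = 7.1812 uM/s

7.1812 uM/s


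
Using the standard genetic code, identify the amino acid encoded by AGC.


Standard genetic code lookup.
Codon AGC -> Ser

Ser


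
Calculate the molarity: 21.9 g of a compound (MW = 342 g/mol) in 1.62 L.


C = (mass / MW) / volume
C = (21.9 / 342) / 1.62
C = 0.0395 M

0.0395 M


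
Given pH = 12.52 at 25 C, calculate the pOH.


pOH = 14 - pH
pOH = 14 - 12.52
pOH = 1.48

1.48


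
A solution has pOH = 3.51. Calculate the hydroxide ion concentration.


[OH-] = 10^(-pOH)
[OH-] = 10^(-3.51)
[OH-] = 3.090e-04 M

3.090e-04 M


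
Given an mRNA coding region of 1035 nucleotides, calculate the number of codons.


codons = nucleotides / 3
codons = 1035 / 3 = 345

345


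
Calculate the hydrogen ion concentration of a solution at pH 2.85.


[H+] = 10^(-pH)
[H+] = 10^(-2.85)
[H+] = 0.0014 M

0.0014 M


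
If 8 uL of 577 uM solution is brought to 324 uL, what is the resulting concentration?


C2 = C1 * V1 / V2
C2 = 577 * 8 / 324
C2 = 14.2469 uM

14.2469 uM


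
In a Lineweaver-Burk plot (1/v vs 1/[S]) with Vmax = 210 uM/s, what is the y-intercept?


y-intercept = 1/Vmax
= 1/210
= 0.0048 s/uM

0.0048 s/uM


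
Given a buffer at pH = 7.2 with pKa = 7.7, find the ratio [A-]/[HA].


[A-]/[HA] = 10^(pH - pKa)
= 10^(7.2 - 7.7)
= 0.3162

0.3162


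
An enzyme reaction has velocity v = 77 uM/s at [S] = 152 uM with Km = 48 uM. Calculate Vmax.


Vmax = v * (Km + [S]) / [S]
Vmax = 77 * (48 + 152) / 152
Vmax = 101.3158 uM/s

101.3158 uM/s


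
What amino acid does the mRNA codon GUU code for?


Standard genetic code lookup.
Codon GUU -> Val

Val


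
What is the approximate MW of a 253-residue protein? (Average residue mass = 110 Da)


MW = n_residues * 110 Da
MW = 253 * 110
MW = 27830 Da

27830 Da


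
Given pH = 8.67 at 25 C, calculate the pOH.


pOH = 14 - pH
pOH = 14 - 8.67
pOH = 5.33

5.33


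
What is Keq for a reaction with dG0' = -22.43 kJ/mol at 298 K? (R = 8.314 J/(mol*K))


Keq = exp(-dG0 * 1000 / (R * T))
Keq = exp(-(-22.43) * 1000 / (8.314 * 298))
Keq = 8545.9967

8545.9967


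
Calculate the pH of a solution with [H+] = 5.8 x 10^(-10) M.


pH = -log10([H+])
pH = -log10(5.8 x 10^(-10))
pH = 9.2366

9.2366


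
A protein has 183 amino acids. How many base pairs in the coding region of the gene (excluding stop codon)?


Each amino acid = 1 codon = 3 bp
bp = 183 * 3 = 549 bp

549 bp


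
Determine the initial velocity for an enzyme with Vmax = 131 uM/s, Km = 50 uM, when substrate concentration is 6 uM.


v = Vmax * [S] / (Km + [S])
v = 131 * 6 / (50 + 6)
v = 14.0357 uM/s

14.0357 uM/s


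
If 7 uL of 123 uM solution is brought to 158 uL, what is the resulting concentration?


C2 = C1 * V1 / V2
C2 = 123 * 7 / 158
C2 = 5.4494 uM

5.4494 uM


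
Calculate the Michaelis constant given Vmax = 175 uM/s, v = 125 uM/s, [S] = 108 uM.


Km = [S] * (Vmax - v) / v
Km = 108 * (175 - 125) / 125
Km = 43.2 uM

43.2 uM


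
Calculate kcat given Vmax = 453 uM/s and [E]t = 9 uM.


kcat = Vmax / [E]t
kcat = 453 / 9
kcat = 50.3333 s^-1

50.3333 s^-1


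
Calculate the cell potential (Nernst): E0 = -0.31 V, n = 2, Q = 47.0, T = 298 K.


E = E0 - (RT/nF) * ln(Q)
E = -0.31 - (8.314 * 298 / (2 * 96485)) * ln(47.0)
E = -0.3594 V

-0.3594 V


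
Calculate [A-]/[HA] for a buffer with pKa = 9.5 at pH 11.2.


[A-]/[HA] = 10^(pH - pKa)
= 10^(11.2 - 9.5)
= 50.1187

50.1187


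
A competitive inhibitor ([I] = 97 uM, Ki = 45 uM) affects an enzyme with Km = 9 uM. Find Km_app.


Km_app = Km * (1 + [I]/Ki)
Km_app = 9 * (1 + 97/45)
Km_app = 28.4 uM

28.4 uM


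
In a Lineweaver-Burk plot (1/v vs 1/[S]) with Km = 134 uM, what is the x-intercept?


x-intercept = -1/Km
= -1/134
= -0.0075 1/uM

-0.0075 1/uM


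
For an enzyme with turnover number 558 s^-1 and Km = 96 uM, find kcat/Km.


Catalytic efficiency = kcat / Km
= 558 / 96
= 5.8125 uM^-1*s^-1

5.8125 uM^-1*s^-1


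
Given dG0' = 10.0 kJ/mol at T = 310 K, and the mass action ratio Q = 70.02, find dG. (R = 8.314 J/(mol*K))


dG = dG0' + RT * ln(Q) / 1000
dG = 10.0 + 8.314 * 310 * ln(70.02) / 1000
dG = 20.9506 kJ/mol

20.9506 kJ/mol


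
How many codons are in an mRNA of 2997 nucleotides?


codons = nucleotides / 3
codons = 2997 / 3 = 999

999


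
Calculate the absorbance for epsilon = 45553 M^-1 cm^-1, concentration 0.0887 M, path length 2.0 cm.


A = epsilon * c * l
A = 45553 * 0.0887 * 2.0
A = 8081.1022

8081.1022


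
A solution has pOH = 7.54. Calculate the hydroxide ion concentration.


[OH-] = 10^(-pOH)
[OH-] = 10^(-7.54)
[OH-] = 2.884e-08 M

2.884e-08 M


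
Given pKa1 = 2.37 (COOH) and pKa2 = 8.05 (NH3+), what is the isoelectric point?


pI = (pKa1 + pKa2) / 2
pI = (2.37 + 8.05) / 2
pI = 5.21

5.21


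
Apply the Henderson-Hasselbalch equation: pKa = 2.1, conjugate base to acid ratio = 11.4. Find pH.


pH = pKa + log10([A-]/[HA])
pH = 2.1 + log10(11.4)
pH = 3.1569

3.1569


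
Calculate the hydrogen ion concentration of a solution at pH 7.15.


[H+] = 10^(-pH)
[H+] = 10^(-7.15)
[H+] = 7.079e-08 M

7.079e-08 M


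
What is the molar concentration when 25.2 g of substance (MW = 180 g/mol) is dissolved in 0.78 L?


C = (mass / MW) / volume
C = (25.2 / 180) / 0.78
C = 0.1795 M

0.1795 M


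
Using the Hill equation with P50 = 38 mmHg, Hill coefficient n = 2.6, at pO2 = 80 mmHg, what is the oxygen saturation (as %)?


Y = pO2^n / (P50^n + pO2^n)
Y = 80^2.6 / (38^2.6 + 80^2.6)
Y = 87.39%

87.39%


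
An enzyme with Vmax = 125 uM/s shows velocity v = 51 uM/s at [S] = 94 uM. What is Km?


Km = [S] * (Vmax - v) / v
Km = 94 * (125 - 51) / 51
Km = 136.3922 uM

136.3922 uM


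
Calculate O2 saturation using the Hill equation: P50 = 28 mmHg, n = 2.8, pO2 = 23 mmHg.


Y = pO2^n / (P50^n + pO2^n)
Y = 23^2.8 / (28^2.8 + 23^2.8)
Y = 36.57%

36.57%


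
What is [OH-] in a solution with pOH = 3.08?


[OH-] = 10^(-pOH)
[OH-] = 10^(-3.08)
[OH-] = 8.318e-04 M

8.318e-04 M


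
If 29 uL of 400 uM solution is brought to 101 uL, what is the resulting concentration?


C2 = C1 * V1 / V2
C2 = 400 * 29 / 101
C2 = 114.8515 uM

114.8515 uM


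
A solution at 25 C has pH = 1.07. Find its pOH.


pOH = 14 - pH
pOH = 14 - 1.07
pOH = 12.93

12.93


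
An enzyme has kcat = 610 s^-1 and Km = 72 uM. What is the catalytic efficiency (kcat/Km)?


Catalytic efficiency = kcat / Km
= 610 / 72
= 8.4722 uM^-1*s^-1

8.4722 uM^-1*s^-1


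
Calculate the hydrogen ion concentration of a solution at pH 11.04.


[H+] = 10^(-pH)
[H+] = 10^(-11.04)
[H+] = 9.120e-12 M

9.120e-12 M


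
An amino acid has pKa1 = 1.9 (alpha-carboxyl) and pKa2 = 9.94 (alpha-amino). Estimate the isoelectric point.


pI = (pKa1 + pKa2) / 2
pI = (1.9 + 9.94) / 2
pI = 5.92

5.92


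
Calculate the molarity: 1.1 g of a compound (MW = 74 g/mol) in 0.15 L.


C = (mass / MW) / volume
C = (1.1 / 74) / 0.15
C = 0.0991 M

0.0991 M


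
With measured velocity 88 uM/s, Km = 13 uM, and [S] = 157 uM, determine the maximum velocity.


Vmax = v * (Km + [S]) / [S]
Vmax = 88 * (13 + 157) / 157
Vmax = 95.2866 uM/s

95.2866 uM/s


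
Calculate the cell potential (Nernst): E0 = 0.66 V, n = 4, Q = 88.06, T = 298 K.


E = E0 - (RT/nF) * ln(Q)
E = 0.66 - (8.314 * 298 / (4 * 96485)) * ln(88.06)
E = 0.6313 V

0.6313 V


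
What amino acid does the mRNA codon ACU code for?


Standard genetic code lookup.
Codon ACU -> Thr

Thr


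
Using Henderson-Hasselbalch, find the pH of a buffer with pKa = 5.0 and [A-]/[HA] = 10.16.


pH = pKa + log10([A-]/[HA])
pH = 5.0 + log10(10.16)
pH = 6.0069

6.0069


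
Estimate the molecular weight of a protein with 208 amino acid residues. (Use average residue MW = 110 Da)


MW = n_residues * 110 Da
MW = 208 * 110
MW = 22880 Da

22880 Da


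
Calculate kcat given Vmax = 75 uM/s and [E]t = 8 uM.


kcat = Vmax / [E]t
kcat = 75 / 8
kcat = 9.375 s^-1

9.375 s^-1


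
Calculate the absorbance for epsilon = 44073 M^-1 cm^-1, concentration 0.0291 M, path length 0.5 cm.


A = epsilon * c * l
A = 44073 * 0.0291 * 0.5
A = 641.2622

641.2622


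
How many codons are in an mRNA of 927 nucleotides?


codons = nucleotides / 3
codons = 927 / 3 = 309

309


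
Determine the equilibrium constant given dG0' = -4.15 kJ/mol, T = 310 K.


Keq = exp(-dG0 * 1000 / (R * T))
Keq = exp(-(-4.15) * 1000 / (8.314 * 310))
Keq = 5.0037

5.0037


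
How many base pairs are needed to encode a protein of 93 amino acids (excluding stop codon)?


Each amino acid = 1 codon = 3 bp
bp = 93 * 3 = 279 bp

279 bp


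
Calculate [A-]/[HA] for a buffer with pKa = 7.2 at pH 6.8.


[A-]/[HA] = 10^(pH - pKa)
= 10^(6.8 - 7.2)
= 0.3981

0.3981


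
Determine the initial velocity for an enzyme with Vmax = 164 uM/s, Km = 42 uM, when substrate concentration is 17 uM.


v = Vmax * [S] / (Km + [S])
v = 164 * 17 / (42 + 17)
v = 47.2542 uM/s

47.2542 uM/s


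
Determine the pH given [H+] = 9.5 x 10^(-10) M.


pH = -log10([H+])
pH = -log10(9.5 x 10^(-10))
pH = 9.0223

9.0223


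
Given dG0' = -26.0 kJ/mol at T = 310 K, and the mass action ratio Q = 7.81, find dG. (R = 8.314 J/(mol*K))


dG = dG0' + RT * ln(Q) / 1000
dG = -26.0 + 8.314 * 310 * ln(7.81) / 1000
dG = -20.7025 kJ/mol

-20.7025 kJ/mol


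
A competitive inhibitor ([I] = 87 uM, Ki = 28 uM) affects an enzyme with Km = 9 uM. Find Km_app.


Km_app = Km * (1 + [I]/Ki)
Km_app = 9 * (1 + 87/28)
Km_app = 36.9643 uM

36.9643 uM


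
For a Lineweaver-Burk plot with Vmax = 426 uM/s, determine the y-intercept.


y-intercept = 1/Vmax
= 1/426
= 0.0023 s/uM

0.0023 s/uM


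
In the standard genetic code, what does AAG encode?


Standard genetic code lookup.
Codon AAG -> Lys

Lys


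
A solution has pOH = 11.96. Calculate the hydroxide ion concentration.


[OH-] = 10^(-pOH)
[OH-] = 10^(-11.96)
[OH-] = 1.096e-12 M

1.096e-12 M


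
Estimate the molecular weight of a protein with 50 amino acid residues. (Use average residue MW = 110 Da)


MW = n_residues * 110 Da
MW = 50 * 110
MW = 5500 Da

5500 Da


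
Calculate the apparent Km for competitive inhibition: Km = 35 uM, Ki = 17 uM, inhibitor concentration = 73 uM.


Km_app = Km * (1 + [I]/Ki)
Km_app = 35 * (1 + 73/17)
Km_app = 185.2941 uM

185.2941 uM


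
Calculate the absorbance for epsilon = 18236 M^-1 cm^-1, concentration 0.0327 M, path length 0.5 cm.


A = epsilon * c * l
A = 18236 * 0.0327 * 0.5
A = 298.1586

298.1586


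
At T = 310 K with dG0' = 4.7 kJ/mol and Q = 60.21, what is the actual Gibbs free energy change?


dG = dG0' + RT * ln(Q) / 1000
dG = 4.7 + 8.314 * 310 * ln(60.21) / 1000
dG = 15.2615 kJ/mol

15.2615 kJ/mol


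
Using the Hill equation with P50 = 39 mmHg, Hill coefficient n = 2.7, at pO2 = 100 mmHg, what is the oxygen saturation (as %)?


Y = pO2^n / (P50^n + pO2^n)
Y = 100^2.7 / (39^2.7 + 100^2.7)
Y = 92.71%

92.71%


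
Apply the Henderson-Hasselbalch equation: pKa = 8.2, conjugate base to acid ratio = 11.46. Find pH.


pH = pKa + log10([A-]/[HA])
pH = 8.2 + log10(11.46)
pH = 9.2592

9.2592


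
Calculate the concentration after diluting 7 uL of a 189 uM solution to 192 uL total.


C2 = C1 * V1 / V2
C2 = 189 * 7 / 192
C2 = 6.8906 uM

6.8906 uM


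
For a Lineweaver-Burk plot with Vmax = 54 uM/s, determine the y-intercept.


y-intercept = 1/Vmax
= 1/54
= 0.0185 s/uM

0.0185 s/uM


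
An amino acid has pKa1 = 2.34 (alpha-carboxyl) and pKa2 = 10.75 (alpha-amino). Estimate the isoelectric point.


pI = (pKa1 + pKa2) / 2
pI = (2.34 + 10.75) / 2
pI = 6.545

6.545


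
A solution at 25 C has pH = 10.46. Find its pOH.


pOH = 14 - pH
pOH = 14 - 10.46
pOH = 3.54

3.54


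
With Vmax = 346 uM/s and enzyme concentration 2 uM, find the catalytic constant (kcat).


kcat = Vmax / [E]t
kcat = 346 / 2
kcat = 173.0 s^-1

173.0 s^-1


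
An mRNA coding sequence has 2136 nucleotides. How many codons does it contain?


codons = nucleotides / 3
codons = 2136 / 3 = 712

712


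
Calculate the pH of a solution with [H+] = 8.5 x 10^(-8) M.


pH = -log10([H+])
pH = -log10(8.5 x 10^(-8))
pH = 7.0706

7.0706


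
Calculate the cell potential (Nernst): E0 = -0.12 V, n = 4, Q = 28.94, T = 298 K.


E = E0 - (RT/nF) * ln(Q)
E = -0.12 - (8.314 * 298 / (4 * 96485)) * ln(28.94)
E = -0.1416 V

-0.1416 V


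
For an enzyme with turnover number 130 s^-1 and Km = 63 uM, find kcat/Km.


Catalytic efficiency = kcat / Km
= 130 / 63
= 2.0635 uM^-1*s^-1

2.0635 uM^-1*s^-1


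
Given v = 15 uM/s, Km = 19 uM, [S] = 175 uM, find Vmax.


Vmax = v * (Km + [S]) / [S]
Vmax = 15 * (19 + 175) / 175
Vmax = 16.6286 uM/s

16.6286 uM/s


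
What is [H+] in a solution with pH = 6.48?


[H+] = 10^(-pH)
[H+] = 10^(-6.48)
[H+] = 3.311e-07 M

3.311e-07 M


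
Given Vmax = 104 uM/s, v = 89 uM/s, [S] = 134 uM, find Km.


Km = [S] * (Vmax - v) / v
Km = 134 * (104 - 89) / 89
Km = 22.5843 uM

22.5843 uM


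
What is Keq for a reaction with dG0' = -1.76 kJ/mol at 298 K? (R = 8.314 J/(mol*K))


Keq = exp(-dG0 * 1000 / (R * T))
Keq = exp(-(-1.76) * 1000 / (8.314 * 298))
Keq = 2.0347

2.0347


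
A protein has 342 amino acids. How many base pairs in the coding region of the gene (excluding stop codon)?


Each amino acid = 1 codon = 3 bp
bp = 342 * 3 = 1026 bp

1026 bp


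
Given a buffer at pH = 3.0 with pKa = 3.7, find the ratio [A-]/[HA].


[A-]/[HA] = 10^(pH - pKa)
= 10^(3.0 - 3.7)
= 0.1995

0.1995


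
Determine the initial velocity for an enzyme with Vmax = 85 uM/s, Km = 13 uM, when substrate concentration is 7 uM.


v = Vmax * [S] / (Km + [S])
v = 85 * 7 / (13 + 7)
v = 29.75 uM/s

29.75 uM/s


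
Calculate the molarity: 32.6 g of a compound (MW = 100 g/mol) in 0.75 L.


C = (mass / MW) / volume
C = (32.6 / 100) / 0.75
C = 0.4347 M

0.4347 M


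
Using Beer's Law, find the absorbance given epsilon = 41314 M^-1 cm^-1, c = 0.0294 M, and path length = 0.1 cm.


A = epsilon * c * l
A = 41314 * 0.0294 * 0.1
A = 121.4632

121.4632


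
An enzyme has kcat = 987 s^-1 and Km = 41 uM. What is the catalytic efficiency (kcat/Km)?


Catalytic efficiency = kcat / Km
= 987 / 41
= 24.0732 uM^-1*s^-1

24.0732 uM^-1*s^-1


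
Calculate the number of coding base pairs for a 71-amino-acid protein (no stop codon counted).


Each amino acid = 1 codon = 3 bp
bp = 71 * 3 = 213 bp

213 bp


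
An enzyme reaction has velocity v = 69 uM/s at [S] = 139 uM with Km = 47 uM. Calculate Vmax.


Vmax = v * (Km + [S]) / [S]
Vmax = 69 * (47 + 139) / 139
Vmax = 92.3309 uM/s

92.3309 uM/s


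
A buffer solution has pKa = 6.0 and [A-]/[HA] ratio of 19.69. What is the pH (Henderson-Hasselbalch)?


pH = pKa + log10([A-]/[HA])
pH = 6.0 + log10(19.69)
pH = 7.2942

7.2942


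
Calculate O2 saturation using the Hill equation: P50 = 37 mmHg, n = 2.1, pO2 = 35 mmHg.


Y = pO2^n / (P50^n + pO2^n)
Y = 35^2.1 / (37^2.1 + 35^2.1)
Y = 47.09%

47.09%


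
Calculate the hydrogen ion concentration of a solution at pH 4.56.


[H+] = 10^(-pH)
[H+] = 10^(-4.56)
[H+] = 2.754e-05 M

2.754e-05 M


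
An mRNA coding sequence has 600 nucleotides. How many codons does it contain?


codons = nucleotides / 3
codons = 600 / 3 = 200

200


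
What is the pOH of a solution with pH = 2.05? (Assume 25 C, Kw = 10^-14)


pOH = 14 - pH
pOH = 14 - 2.05
pOH = 11.95

11.95


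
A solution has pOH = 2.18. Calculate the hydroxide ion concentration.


[OH-] = 10^(-pOH)
[OH-] = 10^(-2.18)
[OH-] = 0.0066 M

0.0066 M


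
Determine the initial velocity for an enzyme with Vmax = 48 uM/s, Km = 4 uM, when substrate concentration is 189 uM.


v = Vmax * [S] / (Km + [S])
v = 48 * 189 / (4 + 189)
v = 47.0052 uM/s

47.0052 uM/s


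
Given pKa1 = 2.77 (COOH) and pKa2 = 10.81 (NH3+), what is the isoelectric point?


pI = (pKa1 + pKa2) / 2
pI = (2.77 + 10.81) / 2
pI = 6.79

6.79


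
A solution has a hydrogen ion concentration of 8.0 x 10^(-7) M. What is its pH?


pH = -log10([H+])
pH = -log10(8.0 x 10^(-7))
pH = 6.0969

6.0969


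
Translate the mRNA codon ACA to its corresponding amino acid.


Standard genetic code lookup.
Codon ACA -> Thr

Thr


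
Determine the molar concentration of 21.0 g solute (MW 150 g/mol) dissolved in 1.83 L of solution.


C = (mass / MW) / volume
C = (21.0 / 150) / 1.83
C = 0.0765 M

0.0765 M


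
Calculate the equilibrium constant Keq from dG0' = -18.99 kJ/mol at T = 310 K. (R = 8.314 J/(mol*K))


Keq = exp(-dG0 * 1000 / (R * T))
Keq = exp(-(-18.99) * 1000 / (8.314 * 310))
Keq = 1584.5594

1584.5594


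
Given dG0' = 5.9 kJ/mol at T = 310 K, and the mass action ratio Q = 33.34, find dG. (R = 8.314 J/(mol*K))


dG = dG0' + RT * ln(Q) / 1000
dG = 5.9 + 8.314 * 310 * ln(33.34) / 1000
dG = 14.9381 kJ/mol

14.9381 kJ/mol


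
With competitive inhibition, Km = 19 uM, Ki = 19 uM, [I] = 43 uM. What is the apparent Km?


Km_app = Km * (1 + [I]/Ki)
Km_app = 19 * (1 + 43/19)
Km_app = 62.0 uM

62.0 uM


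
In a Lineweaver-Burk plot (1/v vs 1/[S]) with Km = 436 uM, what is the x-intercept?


x-intercept = -1/Km
= -1/436
= -0.0023 1/uM

-0.0023 1/uM


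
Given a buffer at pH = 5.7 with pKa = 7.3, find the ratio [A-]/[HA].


[A-]/[HA] = 10^(pH - pKa)
= 10^(5.7 - 7.3)
= 0.0251

0.0251


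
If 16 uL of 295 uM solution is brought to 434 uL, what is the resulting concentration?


C2 = C1 * V1 / V2
C2 = 295 * 16 / 434
C2 = 10.8756 uM

10.8756 uM


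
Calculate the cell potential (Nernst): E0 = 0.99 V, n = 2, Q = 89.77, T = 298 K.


E = E0 - (RT/nF) * ln(Q)
E = 0.99 - (8.314 * 298 / (2 * 96485)) * ln(89.77)
E = 0.9323 V

0.9323 V


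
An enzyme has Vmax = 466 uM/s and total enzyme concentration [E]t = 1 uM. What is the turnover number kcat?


kcat = Vmax / [E]t
kcat = 466 / 1
kcat = 466.0 s^-1

466.0 s^-1


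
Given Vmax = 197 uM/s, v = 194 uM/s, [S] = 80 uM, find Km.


Km = [S] * (Vmax - v) / v
Km = 80 * (197 - 194) / 194
Km = 1.2371 uM

1.2371 uM


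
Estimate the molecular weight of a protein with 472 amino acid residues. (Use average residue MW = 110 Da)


MW = n_residues * 110 Da
MW = 472 * 110
MW = 51920 Da

51920 Da


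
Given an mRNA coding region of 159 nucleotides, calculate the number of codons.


codons = nucleotides / 3
codons = 159 / 3 = 53

53


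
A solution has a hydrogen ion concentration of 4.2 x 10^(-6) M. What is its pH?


pH = -log10([H+])
pH = -log10(4.2 x 10^(-6))
pH = 5.3768

5.3768


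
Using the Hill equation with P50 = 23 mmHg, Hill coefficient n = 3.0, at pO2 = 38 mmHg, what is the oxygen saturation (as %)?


Y = pO2^n / (P50^n + pO2^n)
Y = 38^3.0 / (23^3.0 + 38^3.0)
Y = 81.85%

81.85%


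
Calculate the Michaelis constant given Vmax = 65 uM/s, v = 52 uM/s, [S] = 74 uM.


Km = [S] * (Vmax - v) / v
Km = 74 * (65 - 52) / 52
Km = 18.5 uM

18.5 uM


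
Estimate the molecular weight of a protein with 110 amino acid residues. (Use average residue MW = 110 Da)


MW = n_residues * 110 Da
MW = 110 * 110
MW = 12100 Da

12100 Da


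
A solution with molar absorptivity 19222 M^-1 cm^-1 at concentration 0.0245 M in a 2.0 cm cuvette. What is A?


A = epsilon * c * l
A = 19222 * 0.0245 * 2.0
A = 941.878

941.878


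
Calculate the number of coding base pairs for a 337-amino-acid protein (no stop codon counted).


Each amino acid = 1 codon = 3 bp
bp = 337 * 3 = 1011 bp

1011 bp


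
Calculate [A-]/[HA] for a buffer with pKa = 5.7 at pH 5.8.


[A-]/[HA] = 10^(pH - pKa)
= 10^(5.8 - 5.7)
= 1.2589

1.2589


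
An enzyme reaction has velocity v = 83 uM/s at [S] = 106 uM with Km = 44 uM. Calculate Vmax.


Vmax = v * (Km + [S]) / [S]
Vmax = 83 * (44 + 106) / 106
Vmax = 117.4528 uM/s

117.4528 uM/s


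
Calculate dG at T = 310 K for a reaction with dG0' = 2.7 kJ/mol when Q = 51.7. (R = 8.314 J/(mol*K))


dG = dG0' + RT * ln(Q) / 1000
dG = 2.7 + 8.314 * 310 * ln(51.7) / 1000
dG = 12.8688 kJ/mol

12.8688 kJ/mol


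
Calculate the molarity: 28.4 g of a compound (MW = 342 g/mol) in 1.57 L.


C = (mass / MW) / volume
C = (28.4 / 342) / 1.57
C = 0.0529 M

0.0529 M


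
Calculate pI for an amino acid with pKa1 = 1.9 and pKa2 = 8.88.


pI = (pKa1 + pKa2) / 2
pI = (1.9 + 8.88) / 2
pI = 5.39

5.39


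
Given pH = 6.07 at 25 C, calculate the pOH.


pOH = 14 - pH
pOH = 14 - 6.07
pOH = 7.93

7.93


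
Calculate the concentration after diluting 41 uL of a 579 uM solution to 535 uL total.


C2 = C1 * V1 / V2
C2 = 579 * 41 / 535
C2 = 44.372 uM

44.372 uM


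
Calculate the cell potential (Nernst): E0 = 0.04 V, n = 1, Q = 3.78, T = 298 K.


E = E0 - (RT/nF) * ln(Q)
E = 0.04 - (8.314 * 298 / (1 * 96485)) * ln(3.78)
E = 0.0059 V

0.0059 V


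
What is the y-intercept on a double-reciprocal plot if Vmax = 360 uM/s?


y-intercept = 1/Vmax
= 1/360
= 0.0028 s/uM

0.0028 s/uM


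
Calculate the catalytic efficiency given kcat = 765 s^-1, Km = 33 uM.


Catalytic efficiency = kcat / Km
= 765 / 33
= 23.1818 uM^-1*s^-1

23.1818 uM^-1*s^-1


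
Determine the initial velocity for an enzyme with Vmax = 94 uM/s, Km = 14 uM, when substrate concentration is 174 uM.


v = Vmax * [S] / (Km + [S])
v = 94 * 174 / (14 + 174)
v = 87.0 uM/s

87.0 uM/s


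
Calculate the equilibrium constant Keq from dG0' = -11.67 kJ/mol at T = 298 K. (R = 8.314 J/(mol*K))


Keq = exp(-dG0 * 1000 / (R * T))
Keq = exp(-(-11.67) * 1000 / (8.314 * 298))
Keq = 111.0807

111.0807


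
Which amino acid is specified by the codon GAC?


Standard genetic code lookup.
Codon GAC -> Asp

Asp


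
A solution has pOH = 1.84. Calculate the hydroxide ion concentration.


[OH-] = 10^(-pOH)
[OH-] = 10^(-1.84)
[OH-] = 0.0145 M

0.0145 M


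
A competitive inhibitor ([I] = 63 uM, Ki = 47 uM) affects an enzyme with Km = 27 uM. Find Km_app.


Km_app = Km * (1 + [I]/Ki)
Km_app = 27 * (1 + 63/47)
Km_app = 63.1915 uM

63.1915 uM


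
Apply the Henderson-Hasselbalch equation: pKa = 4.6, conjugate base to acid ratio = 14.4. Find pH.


pH = pKa + log10([A-]/[HA])
pH = 4.6 + log10(14.4)
pH = 5.7584

5.7584


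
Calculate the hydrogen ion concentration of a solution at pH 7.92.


[H+] = 10^(-pH)
[H+] = 10^(-7.92)
[H+] = 1.202e-08 M

1.202e-08 M


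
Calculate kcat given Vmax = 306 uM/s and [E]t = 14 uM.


kcat = Vmax / [E]t
kcat = 306 / 14
kcat = 21.8571 s^-1

21.8571 s^-1


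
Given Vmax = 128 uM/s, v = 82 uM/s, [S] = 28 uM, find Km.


Km = [S] * (Vmax - v) / v
Km = 28 * (128 - 82) / 82
Km = 15.7073 uM

15.7073 uM


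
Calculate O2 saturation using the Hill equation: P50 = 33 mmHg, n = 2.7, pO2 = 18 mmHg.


Y = pO2^n / (P50^n + pO2^n)
Y = 18^2.7 / (33^2.7 + 18^2.7)
Y = 16.29%

16.29%


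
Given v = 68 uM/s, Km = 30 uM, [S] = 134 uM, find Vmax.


Vmax = v * (Km + [S]) / [S]
Vmax = 68 * (30 + 134) / 134
Vmax = 83.2239 uM/s

83.2239 uM/s


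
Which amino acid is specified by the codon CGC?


Standard genetic code lookup.
Codon CGC -> Arg

Arg


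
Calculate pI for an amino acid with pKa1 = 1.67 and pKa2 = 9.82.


pI = (pKa1 + pKa2) / 2
pI = (1.67 + 9.82) / 2
pI = 5.745

5.745


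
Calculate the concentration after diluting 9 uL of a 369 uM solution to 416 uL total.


C2 = C1 * V1 / V2
C2 = 369 * 9 / 416
C2 = 7.9832 uM

7.9832 uM


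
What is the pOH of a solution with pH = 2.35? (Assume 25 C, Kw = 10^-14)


pOH = 14 - pH
pOH = 14 - 2.35
pOH = 11.65

11.65


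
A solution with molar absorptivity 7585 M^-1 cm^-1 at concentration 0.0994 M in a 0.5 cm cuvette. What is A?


A = epsilon * c * l
A = 7585 * 0.0994 * 0.5
A = 376.9745

376.9745


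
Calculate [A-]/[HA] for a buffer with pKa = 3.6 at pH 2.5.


[A-]/[HA] = 10^(pH - pKa)
= 10^(2.5 - 3.6)
= 0.0794

0.0794


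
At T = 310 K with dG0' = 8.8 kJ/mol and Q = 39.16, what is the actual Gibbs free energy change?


dG = dG0' + RT * ln(Q) / 1000
dG = 8.8 + 8.314 * 310 * ln(39.16) / 1000
dG = 18.2528 kJ/mol

18.2528 kJ/mol


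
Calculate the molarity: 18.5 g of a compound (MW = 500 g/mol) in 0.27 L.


C = (mass / MW) / volume
C = (18.5 / 500) / 0.27
C = 0.137 M

0.137 M


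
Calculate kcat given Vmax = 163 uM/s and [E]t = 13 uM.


kcat = Vmax / [E]t
kcat = 163 / 13
kcat = 12.5385 s^-1

12.5385 s^-1


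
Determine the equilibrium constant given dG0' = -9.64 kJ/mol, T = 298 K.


Keq = exp(-dG0 * 1000 / (R * T))
Keq = exp(-(-9.64) * 1000 / (8.314 * 298))
Keq = 48.9552

48.9552


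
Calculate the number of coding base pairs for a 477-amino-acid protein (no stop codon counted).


Each amino acid = 1 codon = 3 bp
bp = 477 * 3 = 1431 bp

1431 bp


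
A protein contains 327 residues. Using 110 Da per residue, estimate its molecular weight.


MW = n_residues * 110 Da
MW = 327 * 110
MW = 35970 Da

35970 Da


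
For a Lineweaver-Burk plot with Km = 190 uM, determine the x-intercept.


x-intercept = -1/Km
= -1/190
= -0.0053 1/uM

-0.0053 1/uM


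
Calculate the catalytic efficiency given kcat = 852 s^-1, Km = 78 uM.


Catalytic efficiency = kcat / Km
= 852 / 78
= 10.9231 uM^-1*s^-1

10.9231 uM^-1*s^-1


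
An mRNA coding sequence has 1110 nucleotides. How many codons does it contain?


codons = nucleotides / 3
codons = 1110 / 3 = 370

370


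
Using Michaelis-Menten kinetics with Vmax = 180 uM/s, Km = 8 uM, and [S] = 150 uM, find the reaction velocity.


v = Vmax * [S] / (Km + [S])
v = 180 * 150 / (8 + 150)
v = 170.8861 uM/s

170.8861 uM/s


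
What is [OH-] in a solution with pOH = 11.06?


[OH-] = 10^(-pOH)
[OH-] = 10^(-11.06)
[OH-] = 8.710e-12 M

8.710e-12 M


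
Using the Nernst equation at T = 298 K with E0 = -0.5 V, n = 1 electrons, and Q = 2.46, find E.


E = E0 - (RT/nF) * ln(Q)
E = -0.5 - (8.314 * 298 / (1 * 96485)) * ln(2.46)
E = -0.5231 V

-0.5231 V


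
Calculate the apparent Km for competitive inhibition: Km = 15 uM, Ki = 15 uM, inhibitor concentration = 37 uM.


Km_app = Km * (1 + [I]/Ki)
Km_app = 15 * (1 + 37/15)
Km_app = 52.0 uM

52.0 uM


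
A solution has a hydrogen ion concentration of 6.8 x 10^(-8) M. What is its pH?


pH = -log10([H+])
pH = -log10(6.8 x 10^(-8))
pH = 7.1675

7.1675


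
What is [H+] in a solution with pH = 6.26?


[H+] = 10^(-pH)
[H+] = 10^(-6.26)
[H+] = 5.495e-07 M

5.495e-07 M


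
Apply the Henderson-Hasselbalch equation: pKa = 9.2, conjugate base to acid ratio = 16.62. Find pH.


pH = pKa + log10([A-]/[HA])
pH = 9.2 + log10(16.62)
pH = 10.4206

10.4206


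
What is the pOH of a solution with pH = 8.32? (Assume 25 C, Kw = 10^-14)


pOH = 14 - pH
pOH = 14 - 8.32
pOH = 5.68

5.68


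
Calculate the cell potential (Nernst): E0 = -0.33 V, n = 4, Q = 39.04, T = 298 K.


E = E0 - (RT/nF) * ln(Q)
E = -0.33 - (8.314 * 298 / (4 * 96485)) * ln(39.04)
E = -0.3535 V

-0.3535 V


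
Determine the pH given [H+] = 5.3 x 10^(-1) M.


pH = -log10([H+])
pH = -log10(5.3 x 10^(-1))
pH = 0.2757

0.2757


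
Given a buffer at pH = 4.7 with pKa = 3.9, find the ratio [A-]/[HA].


[A-]/[HA] = 10^(pH - pKa)
= 10^(4.7 - 3.9)
= 6.3096

6.3096


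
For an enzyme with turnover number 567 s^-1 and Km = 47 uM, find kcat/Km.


Catalytic efficiency = kcat / Km
= 567 / 47
= 12.0638 uM^-1*s^-1

12.0638 uM^-1*s^-1


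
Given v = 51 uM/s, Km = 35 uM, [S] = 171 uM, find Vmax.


Vmax = v * (Km + [S]) / [S]
Vmax = 51 * (35 + 171) / 171
Vmax = 61.4386 uM/s

61.4386 uM/s
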